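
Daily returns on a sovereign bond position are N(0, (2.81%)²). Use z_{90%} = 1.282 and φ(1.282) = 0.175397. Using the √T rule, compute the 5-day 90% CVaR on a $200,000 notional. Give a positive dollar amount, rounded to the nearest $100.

σ_{5d} = 2.81% × √5 = 6.283%.
ES multiplier = φ(z)/(1−α) = 0.175397/0.1 = 1.754.
ES = 6.283% × 1.754 = 11.020%; on $200,000: $22,040.

$22,000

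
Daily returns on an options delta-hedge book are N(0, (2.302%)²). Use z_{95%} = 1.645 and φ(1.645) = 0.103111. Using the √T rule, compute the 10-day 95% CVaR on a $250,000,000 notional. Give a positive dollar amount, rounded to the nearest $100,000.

$37,500,000

σ_{10d} = 2.302% × √10 = 7.280%.
ES multiplier = φ(z)/(1−α) = 0.103111/0.05 = 2.062.
ES = 7.280% × 2.062 = 15.011%; on $250,000,000: $37,527,500.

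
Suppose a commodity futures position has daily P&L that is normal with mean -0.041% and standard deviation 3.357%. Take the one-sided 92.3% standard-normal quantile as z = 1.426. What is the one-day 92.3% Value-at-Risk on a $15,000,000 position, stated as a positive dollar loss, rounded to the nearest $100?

VaR = −μ + z·σ = −(-0.041%) + 1.426 × 3.357% = 4.828%.
On $15,000,000: 0.04828 × $15,000,000 = $724,200.

$724,200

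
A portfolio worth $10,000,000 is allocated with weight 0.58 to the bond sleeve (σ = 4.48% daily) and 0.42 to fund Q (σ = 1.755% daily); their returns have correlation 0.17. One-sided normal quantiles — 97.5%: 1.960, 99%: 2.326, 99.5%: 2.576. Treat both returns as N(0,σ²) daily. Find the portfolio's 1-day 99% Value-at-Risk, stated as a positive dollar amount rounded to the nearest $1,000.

$656,000

σ_p² = 0.58²·4.48² + 0.42²·1.755² + 2·0.17·0.58·0.42·4.48·1.755 = 7.9462 (%²).
σ_p = √7.9462 = 2.819%.
VaR = 2.326 × 2.819% = 6.557%; on $10,000,000 that is $655,700.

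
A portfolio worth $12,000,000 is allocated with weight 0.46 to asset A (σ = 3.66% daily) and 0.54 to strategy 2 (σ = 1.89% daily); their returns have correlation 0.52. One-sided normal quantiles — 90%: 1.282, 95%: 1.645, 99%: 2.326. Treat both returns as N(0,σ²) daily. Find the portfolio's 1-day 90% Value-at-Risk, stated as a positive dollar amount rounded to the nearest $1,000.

σ_p² = 0.46²·3.66² + 0.54²·1.89² + 2·0.52·0.46·0.54·3.66·1.89 = 5.6631 (%²).
σ_p = √5.6631 = 2.380%.
VaR = 1.282 × 2.380% = 3.051%; on $12,000,000 that is $366,120.

$366,000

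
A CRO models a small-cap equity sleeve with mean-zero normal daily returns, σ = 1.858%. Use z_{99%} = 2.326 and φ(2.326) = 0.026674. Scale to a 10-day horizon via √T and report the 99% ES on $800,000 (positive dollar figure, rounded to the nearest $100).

$125,400

σ_{10d} = 1.858% × √10 = 5.876%.
ES multiplier = φ(z)/(1−α) = 0.026674/0.01 = 2.667.
ES = 5.876% × 2.667 = 15.671%; on $800,000: $125,368.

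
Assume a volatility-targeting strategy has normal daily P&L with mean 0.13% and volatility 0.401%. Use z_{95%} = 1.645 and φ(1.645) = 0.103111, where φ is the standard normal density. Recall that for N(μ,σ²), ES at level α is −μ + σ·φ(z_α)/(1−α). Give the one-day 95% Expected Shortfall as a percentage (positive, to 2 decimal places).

Tail multiplier: φ(z)/(1−α) = 0.103111 / 0.05 = 2.062.
ES = −(0.13%) + 0.401% × 2.062 = 0.697%.

0.70%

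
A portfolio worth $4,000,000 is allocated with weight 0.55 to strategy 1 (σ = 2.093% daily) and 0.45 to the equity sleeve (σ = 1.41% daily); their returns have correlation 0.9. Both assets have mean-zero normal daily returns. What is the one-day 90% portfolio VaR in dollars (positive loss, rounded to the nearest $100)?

σ_p² = 0.55²·2.093² + 0.45²·1.41² + 2·0.9·0.55·0.45·2.093·1.41 = 3.0425 (%²).
σ_p = √3.0425 = 1.744%.
At 90%, z = 1.282.
VaR = 1.282 × 1.744% = 2.236%; on $4,000,000 that is $89,440.

$89,400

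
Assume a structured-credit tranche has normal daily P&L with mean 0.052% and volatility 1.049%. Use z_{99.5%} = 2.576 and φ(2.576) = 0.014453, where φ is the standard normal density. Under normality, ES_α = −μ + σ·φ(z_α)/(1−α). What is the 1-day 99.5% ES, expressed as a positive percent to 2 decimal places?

2.98%

Tail multiplier: φ(z)/(1−α) = 0.014453 / 0.005 = 2.891.
ES = −(0.052%) + 1.049% × 2.891 = 2.981%.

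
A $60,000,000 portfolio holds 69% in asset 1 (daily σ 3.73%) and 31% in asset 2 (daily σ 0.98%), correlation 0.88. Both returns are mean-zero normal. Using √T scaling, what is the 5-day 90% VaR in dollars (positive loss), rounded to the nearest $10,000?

$4,890,000

σ_p = √(0.69²·3.73² + 0.31²·0.98² + 2·0.88·0.69·0.31·3.73·0.98) = 2.845%.
σ_{5d} = 2.845% × √5 = 6.362%.
z(90%) = 1.282.
VaR = 1.282 × 6.362% = 8.156%; on $60,000,000 that is $4,893,600.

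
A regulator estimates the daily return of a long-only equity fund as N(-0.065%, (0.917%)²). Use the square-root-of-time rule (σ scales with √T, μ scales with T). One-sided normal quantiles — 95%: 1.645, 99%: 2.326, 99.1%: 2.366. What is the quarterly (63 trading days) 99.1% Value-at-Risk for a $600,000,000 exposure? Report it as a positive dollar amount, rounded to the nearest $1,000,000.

σ_{63d} = 0.917% × √63 = 7.278%; μ_{63d} = 63 × -0.065% = -4.095%.
VaR = −(-4.095%) + 2.366 × 7.278% = 21.315%.
On $600,000,000: 0.21315 × $600,000,000 = $127,890,000.

$128,000,000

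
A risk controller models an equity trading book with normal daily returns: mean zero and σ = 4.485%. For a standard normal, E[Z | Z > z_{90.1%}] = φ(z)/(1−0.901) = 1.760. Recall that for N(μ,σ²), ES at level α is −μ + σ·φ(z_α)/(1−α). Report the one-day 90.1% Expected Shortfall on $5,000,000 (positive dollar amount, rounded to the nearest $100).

$394,700

ES = 4.485% × 1.760 = 7.894%.
On $5,000,000: 0.07894 × $5,000,000 = $394,700.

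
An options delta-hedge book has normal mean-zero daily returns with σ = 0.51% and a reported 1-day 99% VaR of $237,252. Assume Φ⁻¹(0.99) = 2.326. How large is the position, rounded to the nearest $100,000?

$20,000,000

VaR as a fraction of value: z·σ = 2.326 × 0.51% = 1.18626%.
Position = $237,252 / 0.0118626 = $20,000,000.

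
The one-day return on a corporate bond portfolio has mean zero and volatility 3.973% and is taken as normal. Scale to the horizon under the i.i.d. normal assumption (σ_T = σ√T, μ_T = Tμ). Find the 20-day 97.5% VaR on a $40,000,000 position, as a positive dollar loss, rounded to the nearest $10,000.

$13,930,000

At 97.5%, z = 1.960.
σ_{20d} = 3.973% × √20 = 17.768%.
VaR = 1.960 × 17.768% = 34.825%.
On $40,000,000: 0.34825 × $40,000,000 = $13,930,000.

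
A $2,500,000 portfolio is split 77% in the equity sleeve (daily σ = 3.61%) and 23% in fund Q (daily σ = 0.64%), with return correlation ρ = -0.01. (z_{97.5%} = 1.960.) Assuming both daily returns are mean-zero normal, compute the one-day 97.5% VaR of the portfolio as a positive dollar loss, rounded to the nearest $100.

$136,300

σ_p² = 0.77²·3.61² + 0.23²·0.64² + 2·-0.01·0.77·0.23·3.61·0.64 = 7.7402 (%²).
σ_p = √7.7402 = 2.782%.
VaR = 1.960 × 2.782% = 5.453%; on $2,500,000 that is $136,325.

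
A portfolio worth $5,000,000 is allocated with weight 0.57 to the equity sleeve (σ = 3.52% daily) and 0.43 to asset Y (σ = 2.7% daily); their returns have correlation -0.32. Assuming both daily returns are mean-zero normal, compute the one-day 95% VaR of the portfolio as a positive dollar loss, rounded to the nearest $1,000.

σ_p² = 0.57²·3.52² + 0.43²·2.7² + 2·-0.32·0.57·0.43·3.52·2.7 = 3.8827 (%²).
σ_p = √3.8827 = 1.970%.
At 95%, z = 1.645.
VaR = 1.645 × 1.970% = 3.241%; on $5,000,000 that is $162,050.

$162,000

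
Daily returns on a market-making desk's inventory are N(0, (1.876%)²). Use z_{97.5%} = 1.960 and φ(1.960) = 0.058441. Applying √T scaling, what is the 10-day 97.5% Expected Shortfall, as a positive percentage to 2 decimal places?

13.87%

σ_{10d} = 1.876% × √10 = 5.932%.
ES multiplier = φ(z)/(1−α) = 0.058441/0.025 = 2.338.
ES = 5.932% × 2.338 = 13.869%.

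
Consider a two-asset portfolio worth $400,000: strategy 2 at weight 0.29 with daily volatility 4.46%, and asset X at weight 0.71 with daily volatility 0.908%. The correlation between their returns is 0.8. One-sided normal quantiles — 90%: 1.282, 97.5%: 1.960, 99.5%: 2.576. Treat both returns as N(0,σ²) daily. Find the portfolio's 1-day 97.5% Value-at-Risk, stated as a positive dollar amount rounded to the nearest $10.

$14,500

σ_p² = 0.29²·4.46² + 0.71²·0.908² + 2·0.8·0.29·0.71·4.46·0.908 = 3.4226 (%²).
σ_p = √3.4226 = 1.850%.
VaR = 1.960 × 1.850% = 3.626%; on $400,000 that is $14,504.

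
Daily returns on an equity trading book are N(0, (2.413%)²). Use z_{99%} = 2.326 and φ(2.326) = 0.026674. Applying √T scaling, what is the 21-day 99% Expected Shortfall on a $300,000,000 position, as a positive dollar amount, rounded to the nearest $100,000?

σ_{21d} = 2.413% × √21 = 11.058%.
ES multiplier = φ(z)/(1−α) = 0.026674/0.01 = 2.667.
ES = 11.058% × 2.667 = 29.492%; on $300,000,000: $88,476,000.

$88,500,000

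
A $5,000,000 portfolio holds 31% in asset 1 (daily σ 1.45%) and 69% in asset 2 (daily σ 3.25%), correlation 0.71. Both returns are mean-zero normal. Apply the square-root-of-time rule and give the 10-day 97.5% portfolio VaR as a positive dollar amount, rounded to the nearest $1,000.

$800,000

σ_p = √(0.31²·1.45² + 0.69²·3.25² + 2·0.71·0.31·0.69·1.45·3.25) = 2.581%.
σ_{10d} = 2.581% × √10 = 8.162%.
z(97.5%) = 1.960.
VaR = 1.960 × 8.162% = 15.998%; on $5,000,000 that is $799,900.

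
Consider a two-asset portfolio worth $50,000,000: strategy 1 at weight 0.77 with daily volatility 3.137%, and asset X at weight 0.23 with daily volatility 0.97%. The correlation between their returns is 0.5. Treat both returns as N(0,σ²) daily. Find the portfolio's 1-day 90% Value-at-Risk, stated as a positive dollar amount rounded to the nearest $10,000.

σ_p² = 0.77²·3.137² + 0.23²·0.97² + 2·0.5·0.77·0.23·3.137·0.97 = 6.4233 (%²).
σ_p = √6.4233 = 2.534%.
At 90%, z = 1.282.
VaR = 1.282 × 2.534% = 3.249%; on $50,000,000 that is $1,624,500.

$1,620,000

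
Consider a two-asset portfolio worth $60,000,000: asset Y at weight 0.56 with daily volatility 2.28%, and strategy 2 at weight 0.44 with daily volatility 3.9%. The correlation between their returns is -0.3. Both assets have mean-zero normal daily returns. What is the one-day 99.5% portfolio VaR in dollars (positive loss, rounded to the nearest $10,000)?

$2,790,000

σ_p² = 0.56²·2.28² + 0.44²·3.9² + 2·-0.3·0.56·0.44·2.28·3.9 = 3.2603 (%²).
σ_p = √3.2603 = 1.806%.
At 99.5%, z = 2.576.
VaR = 2.576 × 1.806% = 4.652%; on $60,000,000 that is $2,791,200.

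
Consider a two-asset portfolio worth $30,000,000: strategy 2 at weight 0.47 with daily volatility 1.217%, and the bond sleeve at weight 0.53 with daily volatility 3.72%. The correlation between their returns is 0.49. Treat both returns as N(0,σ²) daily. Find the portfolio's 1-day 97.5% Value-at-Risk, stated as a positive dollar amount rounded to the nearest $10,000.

σ_p² = 0.47²·1.217² + 0.53²·3.72² + 2·0.49·0.47·0.53·1.217·3.72 = 5.3196 (%²).
σ_p = √5.3196 = 2.306%.
At 97.5%, z = 1.960.
VaR = 1.960 × 2.306% = 4.520%; on $30,000,000 that is $1,356,000.

$1,360,000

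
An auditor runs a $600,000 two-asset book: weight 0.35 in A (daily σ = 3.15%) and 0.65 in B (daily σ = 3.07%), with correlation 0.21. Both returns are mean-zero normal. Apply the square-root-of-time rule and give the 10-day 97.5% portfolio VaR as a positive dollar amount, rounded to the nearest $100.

$92,000

σ_p = √(0.35²·3.15² + 0.65²·3.07² + 2·0.21·0.35·0.65·3.15·3.07) = 2.474%.
σ_{10d} = 2.474% × √10 = 7.823%.
z(97.5%) = 1.960.
VaR = 1.960 × 7.823% = 15.333%; on $600,000 that is $91,998.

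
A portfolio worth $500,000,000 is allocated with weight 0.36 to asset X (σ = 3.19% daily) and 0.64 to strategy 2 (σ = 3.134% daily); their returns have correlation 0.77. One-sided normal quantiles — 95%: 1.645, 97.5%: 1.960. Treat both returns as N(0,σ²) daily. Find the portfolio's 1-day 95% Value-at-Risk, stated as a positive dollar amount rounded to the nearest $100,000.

$24,500,000

σ_p² = 0.36²·3.19² + 0.64²·3.134² + 2·0.77·0.36·0.64·3.19·3.134 = 8.8892 (%²).
σ_p = √8.8892 = 2.981%.
VaR = 1.645 × 2.981% = 4.904%; on $500,000,000 that is $24,520,000.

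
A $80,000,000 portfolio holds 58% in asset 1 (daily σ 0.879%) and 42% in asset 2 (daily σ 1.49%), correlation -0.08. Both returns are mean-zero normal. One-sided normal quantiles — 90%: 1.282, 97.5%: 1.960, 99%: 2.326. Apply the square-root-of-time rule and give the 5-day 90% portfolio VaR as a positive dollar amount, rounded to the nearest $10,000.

$1,780,000

σ_p = √(0.58²·0.879² + 0.42²·1.49² + 2·-0.08·0.58·0.42·0.879·1.49) = 0.775%.
σ_{5d} = 0.775% × √5 = 1.733%.
VaR = 1.282 × 1.733% = 2.222%; on $80,000,000 that is $1,777,600.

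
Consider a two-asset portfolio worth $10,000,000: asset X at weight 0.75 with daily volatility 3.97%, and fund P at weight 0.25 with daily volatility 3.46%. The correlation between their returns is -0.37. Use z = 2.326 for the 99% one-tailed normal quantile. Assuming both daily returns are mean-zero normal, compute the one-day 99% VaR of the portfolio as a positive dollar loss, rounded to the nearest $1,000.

$646,000

σ_p² = 0.75²·3.97² + 0.25²·3.46² + 2·-0.37·0.75·0.25·3.97·3.46 = 7.7078 (%²).
σ_p = √7.7078 = 2.776%.
VaR = 2.326 × 2.776% = 6.457%; on $10,000,000 that is $645,700.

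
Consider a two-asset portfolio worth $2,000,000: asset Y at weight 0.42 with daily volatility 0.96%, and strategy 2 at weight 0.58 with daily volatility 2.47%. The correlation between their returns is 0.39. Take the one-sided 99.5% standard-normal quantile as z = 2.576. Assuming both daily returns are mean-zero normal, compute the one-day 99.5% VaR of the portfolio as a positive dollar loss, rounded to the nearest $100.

σ_p² = 0.42²·0.96² + 0.58²·2.47² + 2·0.39·0.42·0.58·0.96·2.47 = 2.6655 (%²).
σ_p = √2.6655 = 1.633%.
VaR = 2.576 × 1.633% = 4.207%; on $2,000,000 that is $84,140.

$84,100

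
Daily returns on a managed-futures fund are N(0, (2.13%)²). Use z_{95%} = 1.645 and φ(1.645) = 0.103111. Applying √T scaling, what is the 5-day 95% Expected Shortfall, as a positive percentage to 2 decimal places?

σ_{5d} = 2.13% × √5 = 4.763%.
ES multiplier = φ(z)/(1−α) = 0.103111/0.05 = 2.062.
ES = 4.763% × 2.062 = 9.821%.

9.82%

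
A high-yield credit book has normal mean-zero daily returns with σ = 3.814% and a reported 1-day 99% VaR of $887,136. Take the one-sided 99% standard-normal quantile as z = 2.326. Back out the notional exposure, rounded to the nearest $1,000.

$10,000,000

VaR as a fraction of value: z·σ = 2.326 × 3.814% = 8.87136%.
Position = $887,136 / 0.0887136 = $9,999,995.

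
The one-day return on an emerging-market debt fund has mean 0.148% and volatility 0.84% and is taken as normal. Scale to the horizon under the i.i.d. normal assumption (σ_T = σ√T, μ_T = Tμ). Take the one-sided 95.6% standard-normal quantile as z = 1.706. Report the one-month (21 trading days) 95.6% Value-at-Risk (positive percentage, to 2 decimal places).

3.46%

σ_{21d} = 0.84% × √21 = 3.849%; μ_{21d} = 21 × 0.148% = 3.108%.
VaR = −(3.108%) + 1.706 × 3.849% = 3.458%.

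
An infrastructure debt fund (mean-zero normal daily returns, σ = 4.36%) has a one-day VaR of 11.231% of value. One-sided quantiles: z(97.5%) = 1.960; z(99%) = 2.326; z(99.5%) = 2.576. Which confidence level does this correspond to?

Implied z = VaR/σ = 11.231 / 4.36 = 2.576.
This matches z(99.5%) = 2.576.

99.5%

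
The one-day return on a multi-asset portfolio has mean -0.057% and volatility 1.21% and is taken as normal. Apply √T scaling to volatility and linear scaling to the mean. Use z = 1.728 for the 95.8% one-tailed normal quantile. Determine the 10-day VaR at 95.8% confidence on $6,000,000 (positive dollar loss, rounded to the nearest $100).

$430,900

σ_{10d} = 1.21% × √10 = 3.826%; μ_{10d} = 10 × -0.057% = -0.570%.
VaR = −(-0.570%) + 1.728 × 3.826% = 7.181%.
On $6,000,000: 0.07181 × $6,000,000 = $430,860.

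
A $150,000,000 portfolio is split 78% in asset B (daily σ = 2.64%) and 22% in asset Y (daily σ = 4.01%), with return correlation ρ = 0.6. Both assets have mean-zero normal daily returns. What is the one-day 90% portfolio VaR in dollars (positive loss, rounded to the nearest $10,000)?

$5,160,000

σ_p² = 0.78²·2.64² + 0.22²·4.01² + 2·0.6·0.78·0.22·2.64·4.01 = 7.1985 (%²).
σ_p = √7.1985 = 2.683%.
At 90%, z = 1.282.
VaR = 1.282 × 2.683% = 3.440%; on $150,000,000 that is $5,160,000.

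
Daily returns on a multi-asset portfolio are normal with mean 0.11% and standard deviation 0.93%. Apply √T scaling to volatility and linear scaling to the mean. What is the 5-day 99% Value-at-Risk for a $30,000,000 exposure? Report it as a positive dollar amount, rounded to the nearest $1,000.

At 99%, z = 2.326.
σ_{5d} = 0.93% × √5 = 2.080%; μ_{5d} = 5 × 0.11% = 0.550%.
VaR = −(0.550%) + 2.326 × 2.080% = 4.288%.
On $30,000,000: 0.04288 × $30,000,000 = $1,286,400.

$1,286,000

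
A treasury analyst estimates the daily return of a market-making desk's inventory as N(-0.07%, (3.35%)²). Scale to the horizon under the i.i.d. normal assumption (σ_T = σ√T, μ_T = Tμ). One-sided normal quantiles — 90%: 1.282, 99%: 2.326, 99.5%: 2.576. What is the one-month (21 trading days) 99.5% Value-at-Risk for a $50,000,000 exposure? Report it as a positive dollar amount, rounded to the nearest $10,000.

σ_{21d} = 3.35% × √21 = 15.352%; μ_{21d} = 21 × -0.07% = -1.470%.
VaR = −(-1.470%) + 2.576 × 15.352% = 41.017%.
On $50,000,000: 0.41017 × $50,000,000 = $20,508,500.

$20,510,000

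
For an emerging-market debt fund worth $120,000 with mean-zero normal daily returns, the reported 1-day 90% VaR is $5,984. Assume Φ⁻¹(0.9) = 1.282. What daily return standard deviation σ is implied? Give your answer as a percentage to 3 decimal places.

VaR as a fraction: $5,984 / $120,000 = 4.987%.
σ = VaR / z = 4.987% / 1.282 = 3.890%.

3.890%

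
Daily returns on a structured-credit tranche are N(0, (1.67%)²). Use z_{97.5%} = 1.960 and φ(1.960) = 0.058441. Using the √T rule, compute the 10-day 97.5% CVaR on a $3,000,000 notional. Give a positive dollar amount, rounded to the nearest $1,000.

σ_{10d} = 1.67% × √10 = 5.281%.
ES multiplier = φ(z)/(1−α) = 0.058441/0.025 = 2.338.
ES = 5.281% × 2.338 = 12.347%; on $3,000,000: $370,410.

$370,000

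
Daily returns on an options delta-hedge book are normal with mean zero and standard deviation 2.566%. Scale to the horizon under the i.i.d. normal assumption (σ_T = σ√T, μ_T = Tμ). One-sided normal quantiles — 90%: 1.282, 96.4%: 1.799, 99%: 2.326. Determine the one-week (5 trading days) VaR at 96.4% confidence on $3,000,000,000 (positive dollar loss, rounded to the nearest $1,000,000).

$310,000,000

σ_{5d} = 2.566% × √5 = 5.738%.
VaR = 1.799 × 5.738% = 10.323%.
On $3,000,000,000: 0.10323 × $3,000,000,000 = $309,690,000.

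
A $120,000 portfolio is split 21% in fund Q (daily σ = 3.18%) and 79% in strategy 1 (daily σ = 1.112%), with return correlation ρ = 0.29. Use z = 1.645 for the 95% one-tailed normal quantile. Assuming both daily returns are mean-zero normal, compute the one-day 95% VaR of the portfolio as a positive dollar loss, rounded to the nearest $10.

$2,460

σ_p² = 0.21²·3.18² + 0.79²·1.112² + 2·0.29·0.21·0.79·3.18·1.112 = 1.5579 (%²).
σ_p = √1.5579 = 1.248%.
VaR = 1.645 × 1.248% = 2.053%; on $120,000 that is $2,464.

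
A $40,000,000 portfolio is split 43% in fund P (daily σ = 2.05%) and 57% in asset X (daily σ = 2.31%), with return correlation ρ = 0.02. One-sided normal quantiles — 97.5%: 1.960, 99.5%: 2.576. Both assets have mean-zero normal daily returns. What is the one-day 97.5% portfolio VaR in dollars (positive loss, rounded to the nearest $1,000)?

$1,254,000

σ_p² = 0.43²·2.05² + 0.57²·2.31² + 2·0.02·0.43·0.57·2.05·2.31 = 2.5572 (%²).
σ_p = √2.5572 = 1.599%.
VaR = 1.960 × 1.599% = 3.134%; on $40,000,000 that is $1,253,600.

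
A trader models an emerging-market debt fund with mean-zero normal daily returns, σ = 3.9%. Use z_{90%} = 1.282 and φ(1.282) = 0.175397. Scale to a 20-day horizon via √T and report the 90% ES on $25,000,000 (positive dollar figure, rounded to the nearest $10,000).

σ_{20d} = 3.9% × √20 = 17.441%.
ES multiplier = φ(z)/(1−α) = 0.175397/0.1 = 1.754.
ES = 17.441% × 1.754 = 30.592%; on $25,000,000: $7,648,000.

$7,650,000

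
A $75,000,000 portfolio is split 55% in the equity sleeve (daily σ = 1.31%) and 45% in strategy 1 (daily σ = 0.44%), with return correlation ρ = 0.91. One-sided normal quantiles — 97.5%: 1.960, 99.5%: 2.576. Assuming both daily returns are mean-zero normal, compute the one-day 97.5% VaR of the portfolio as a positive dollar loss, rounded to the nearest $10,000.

$1,330,000

σ_p² = 0.55²·1.31² + 0.45²·0.44² + 2·0.91·0.55·0.45·1.31·0.44 = 0.8180 (%²).
σ_p = √0.8180 = 0.904%.
VaR = 1.960 × 0.904% = 1.772%; on $75,000,000 that is $1,329,000.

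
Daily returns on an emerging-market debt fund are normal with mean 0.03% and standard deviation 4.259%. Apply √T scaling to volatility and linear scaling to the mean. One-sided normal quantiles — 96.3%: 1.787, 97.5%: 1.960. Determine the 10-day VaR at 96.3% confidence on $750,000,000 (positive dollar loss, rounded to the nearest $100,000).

σ_{10d} = 4.259% × √10 = 13.468%; μ_{10d} = 10 × 0.03% = 0.300%.
VaR = −(0.300%) + 1.787 × 13.468% = 23.767%.
On $750,000,000: 0.23767 × $750,000,000 = $178,252,500.

$178,300,000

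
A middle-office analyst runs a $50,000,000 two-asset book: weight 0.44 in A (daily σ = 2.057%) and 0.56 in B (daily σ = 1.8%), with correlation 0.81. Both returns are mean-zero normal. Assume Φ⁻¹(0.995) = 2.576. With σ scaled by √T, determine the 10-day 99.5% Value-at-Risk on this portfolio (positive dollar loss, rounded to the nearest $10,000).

σ_p = √(0.44²·2.057² + 0.56²·1.8² + 2·0.81·0.44·0.56·2.057·1.8) = 1.820%.
σ_{10d} = 1.820% × √10 = 5.755%.
VaR = 2.576 × 5.755% = 14.825%; on $50,000,000 that is $7,412,500.

$7,410,000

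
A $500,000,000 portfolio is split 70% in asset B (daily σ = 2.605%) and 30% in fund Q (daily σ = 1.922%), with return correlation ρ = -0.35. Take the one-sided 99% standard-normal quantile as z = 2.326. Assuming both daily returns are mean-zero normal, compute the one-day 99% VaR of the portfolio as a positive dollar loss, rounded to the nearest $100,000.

$19,900,000

σ_p² = 0.7²·2.605² + 0.3²·1.922² + 2·-0.35·0.7·0.3·2.605·1.922 = 2.9216 (%²).
σ_p = √2.9216 = 1.709%.
VaR = 2.326 × 1.709% = 3.975%; on $500,000,000 that is $19,875,000.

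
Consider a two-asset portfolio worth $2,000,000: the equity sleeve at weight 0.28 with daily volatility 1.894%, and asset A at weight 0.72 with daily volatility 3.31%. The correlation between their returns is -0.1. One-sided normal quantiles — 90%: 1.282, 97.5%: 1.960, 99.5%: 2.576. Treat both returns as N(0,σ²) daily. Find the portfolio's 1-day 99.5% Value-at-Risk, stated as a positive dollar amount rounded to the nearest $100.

σ_p² = 0.28²·1.894² + 0.72²·3.31² + 2·-0.1·0.28·0.72·1.894·3.31 = 5.7081 (%²).
σ_p = √5.7081 = 2.389%.
VaR = 2.576 × 2.389% = 6.154%; on $2,000,000 that is $123,080.

$123,100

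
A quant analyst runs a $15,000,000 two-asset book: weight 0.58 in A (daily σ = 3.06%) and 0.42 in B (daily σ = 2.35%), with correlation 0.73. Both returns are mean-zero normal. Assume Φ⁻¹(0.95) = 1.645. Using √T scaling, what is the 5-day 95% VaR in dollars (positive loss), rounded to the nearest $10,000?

$1,430,000

σ_p = √(0.58²·3.06² + 0.42²·2.35² + 2·0.73·0.58·0.42·3.06·2.35) = 2.585%.
σ_{5d} = 2.585% × √5 = 5.780%.
VaR = 1.645 × 5.780% = 9.508%; on $15,000,000 that is $1,426,200.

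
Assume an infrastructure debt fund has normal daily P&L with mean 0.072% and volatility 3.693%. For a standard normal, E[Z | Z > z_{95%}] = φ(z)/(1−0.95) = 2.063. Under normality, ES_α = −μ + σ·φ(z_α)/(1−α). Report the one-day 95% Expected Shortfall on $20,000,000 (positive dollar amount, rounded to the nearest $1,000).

$1,509,000

ES = −(0.072%) + 3.693% × 2.063 = 7.547%.
On $20,000,000: 0.07547 × $20,000,000 = $1,509,400.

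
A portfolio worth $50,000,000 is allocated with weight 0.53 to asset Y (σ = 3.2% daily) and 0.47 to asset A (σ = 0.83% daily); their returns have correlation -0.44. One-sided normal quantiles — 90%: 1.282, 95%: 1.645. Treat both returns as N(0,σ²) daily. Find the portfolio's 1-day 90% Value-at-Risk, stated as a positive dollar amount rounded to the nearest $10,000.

$1,000,000

σ_p² = 0.53²·3.2² + 0.47²·0.83² + 2·-0.44·0.53·0.47·3.2·0.83 = 2.4464 (%²).
σ_p = √2.4464 = 1.564%.
VaR = 1.282 × 1.564% = 2.005%; on $50,000,000 that is $1,002,500.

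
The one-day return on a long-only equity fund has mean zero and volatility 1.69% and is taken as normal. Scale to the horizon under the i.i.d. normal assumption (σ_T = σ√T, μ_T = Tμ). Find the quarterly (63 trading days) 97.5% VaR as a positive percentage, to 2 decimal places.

26.29%

At 97.5%, z = 1.960.
σ_{63d} = 1.69% × √63 = 13.414%.
VaR = 1.960 × 13.414% = 26.291%.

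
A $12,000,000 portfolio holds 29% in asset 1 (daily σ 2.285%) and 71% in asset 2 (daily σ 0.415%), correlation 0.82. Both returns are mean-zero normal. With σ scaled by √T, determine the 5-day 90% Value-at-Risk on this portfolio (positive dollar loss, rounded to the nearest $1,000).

$316,000

σ_p = √(0.29²·2.285² + 0.71²·0.415² + 2·0.82·0.29·0.71·2.285·0.415) = 0.920%.
σ_{5d} = 0.920% × √5 = 2.057%.
z(90%) = 1.282.
VaR = 1.282 × 2.057% = 2.637%; on $12,000,000 that is $316,440.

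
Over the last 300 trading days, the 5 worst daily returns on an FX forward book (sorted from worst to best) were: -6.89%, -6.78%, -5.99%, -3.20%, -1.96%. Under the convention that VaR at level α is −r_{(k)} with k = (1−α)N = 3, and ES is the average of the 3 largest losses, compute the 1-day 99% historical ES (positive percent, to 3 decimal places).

6.553%

The 3 worst returns sum to -19.66%.
ES = −(-19.66%) / 3 = 6.5533…% ≈ 6.553%.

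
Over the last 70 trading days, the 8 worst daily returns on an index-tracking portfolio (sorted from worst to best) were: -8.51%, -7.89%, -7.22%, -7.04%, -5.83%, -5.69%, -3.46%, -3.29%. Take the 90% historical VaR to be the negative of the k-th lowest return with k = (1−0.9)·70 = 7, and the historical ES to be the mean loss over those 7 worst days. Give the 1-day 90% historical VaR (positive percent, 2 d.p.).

k = 7; the 7th lowest return is -3.46%, so VaR = 3.46%.

3.46%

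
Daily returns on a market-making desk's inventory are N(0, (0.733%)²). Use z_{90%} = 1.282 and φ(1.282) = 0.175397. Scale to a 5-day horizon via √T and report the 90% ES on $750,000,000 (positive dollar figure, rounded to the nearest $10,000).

$21,560,000

σ_{5d} = 0.733% × √5 = 1.639%.
ES multiplier = φ(z)/(1−α) = 0.175397/0.1 = 1.754.
ES = 1.639% × 1.754 = 2.875%; on $750,000,000: $21,562,500.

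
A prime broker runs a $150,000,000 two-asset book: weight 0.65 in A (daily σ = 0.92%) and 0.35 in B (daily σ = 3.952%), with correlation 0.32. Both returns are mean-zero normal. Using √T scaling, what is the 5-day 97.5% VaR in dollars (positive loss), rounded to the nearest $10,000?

σ_p = √(0.65²·0.92² + 0.35²·3.952² + 2·0.32·0.65·0.35·0.92·3.952) = 1.673%.
σ_{5d} = 1.673% × √5 = 3.741%.
z(97.5%) = 1.960.
VaR = 1.960 × 3.741% = 7.332%; on $150,000,000 that is $10,998,000.

$11,000,000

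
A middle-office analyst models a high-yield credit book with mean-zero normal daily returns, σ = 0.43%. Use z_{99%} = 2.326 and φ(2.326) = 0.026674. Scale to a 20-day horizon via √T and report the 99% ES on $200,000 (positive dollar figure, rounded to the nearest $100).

σ_{20d} = 0.43% × √20 = 1.923%.
ES multiplier = φ(z)/(1−α) = 0.026674/0.01 = 2.667.
ES = 1.923% × 2.667 = 5.129%; on $200,000: $10,258.

$10,300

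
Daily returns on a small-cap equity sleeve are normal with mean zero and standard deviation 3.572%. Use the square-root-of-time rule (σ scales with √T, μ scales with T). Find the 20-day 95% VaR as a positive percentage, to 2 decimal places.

26.28%

At 95%, z = 1.645.
σ_{20d} = 3.572% × √20 = 15.974%.
VaR = 1.645 × 15.974% = 26.277%.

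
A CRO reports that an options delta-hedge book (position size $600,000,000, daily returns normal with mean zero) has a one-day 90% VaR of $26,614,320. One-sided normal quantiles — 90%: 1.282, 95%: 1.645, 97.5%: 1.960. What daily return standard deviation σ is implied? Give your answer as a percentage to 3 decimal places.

3.460%

VaR as a fraction: $26,614,320 / $600,000,000 = 4.436%.
σ = VaR / z = 4.436% / 1.282 = 3.460%.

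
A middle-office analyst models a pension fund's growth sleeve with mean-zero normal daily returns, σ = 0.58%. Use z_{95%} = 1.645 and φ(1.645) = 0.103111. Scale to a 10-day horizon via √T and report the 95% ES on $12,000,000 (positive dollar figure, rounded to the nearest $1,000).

$454,000

σ_{10d} = 0.58% × √10 = 1.834%.
ES multiplier = φ(z)/(1−α) = 0.103111/0.05 = 2.062.
ES = 1.834% × 2.062 = 3.782%; on $12,000,000: $453,840.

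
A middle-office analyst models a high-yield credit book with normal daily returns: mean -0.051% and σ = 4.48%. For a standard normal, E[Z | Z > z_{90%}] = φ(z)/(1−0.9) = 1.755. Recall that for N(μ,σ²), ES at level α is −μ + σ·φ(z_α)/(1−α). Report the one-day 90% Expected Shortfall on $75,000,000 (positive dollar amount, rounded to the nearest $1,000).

ES = −(-0.051%) + 4.48% × 1.755 = 7.913%.
On $75,000,000: 0.07913 × $75,000,000 = $5,934,750.

$5,935,000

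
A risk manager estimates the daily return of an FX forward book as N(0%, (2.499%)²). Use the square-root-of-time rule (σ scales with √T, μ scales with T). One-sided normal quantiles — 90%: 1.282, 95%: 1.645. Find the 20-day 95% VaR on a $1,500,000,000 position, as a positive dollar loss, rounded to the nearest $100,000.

$275,800,000

σ_{20d} = 2.499% × √20 = 11.176%.
VaR = 1.645 × 11.176% = 18.385%.
On $1,500,000,000: 0.18385 × $1,500,000,000 = $275,775,000.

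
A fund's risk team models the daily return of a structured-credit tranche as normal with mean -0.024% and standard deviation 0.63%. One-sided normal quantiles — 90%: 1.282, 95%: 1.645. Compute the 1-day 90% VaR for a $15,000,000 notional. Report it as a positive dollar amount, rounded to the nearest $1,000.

VaR = −μ + z·σ = −(-0.024%) + 1.282 × 0.63% = 0.832%.
On $15,000,000: 0.00832 × $15,000,000 = $124,800.

$125,000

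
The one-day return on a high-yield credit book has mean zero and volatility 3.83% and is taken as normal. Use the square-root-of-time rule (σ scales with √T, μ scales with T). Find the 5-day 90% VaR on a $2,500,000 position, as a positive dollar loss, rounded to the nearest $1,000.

$274,000

At 90%, z = 1.282.
σ_{5d} = 3.83% × √5 = 8.564%.
VaR = 1.282 × 8.564% = 10.979%.
On $2,500,000: 0.10979 × $2,500,000 = $274,475.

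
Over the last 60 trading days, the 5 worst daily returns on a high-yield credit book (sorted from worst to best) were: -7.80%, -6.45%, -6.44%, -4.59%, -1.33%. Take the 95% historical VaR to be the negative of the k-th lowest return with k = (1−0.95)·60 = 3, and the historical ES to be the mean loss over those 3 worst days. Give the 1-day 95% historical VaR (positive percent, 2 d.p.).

6.44%

k = 3; the 3rd lowest return is -6.44%, so VaR = 6.44%.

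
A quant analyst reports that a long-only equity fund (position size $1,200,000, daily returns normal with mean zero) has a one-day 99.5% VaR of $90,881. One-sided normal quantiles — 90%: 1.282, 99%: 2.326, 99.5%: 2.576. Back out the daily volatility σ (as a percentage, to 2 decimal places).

2.94%

VaR as a fraction: $90,881 / $1,200,000 = 7.573%.
σ = VaR / z = 7.573% / 2.576 = 2.940%.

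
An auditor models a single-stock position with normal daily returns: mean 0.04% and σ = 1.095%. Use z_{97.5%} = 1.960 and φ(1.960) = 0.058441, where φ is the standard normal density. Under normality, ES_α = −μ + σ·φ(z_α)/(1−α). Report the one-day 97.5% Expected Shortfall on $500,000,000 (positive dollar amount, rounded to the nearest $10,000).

$12,600,000

Tail multiplier: φ(z)/(1−α) = 0.058441 / 0.025 = 2.338.
ES = −(0.04%) + 1.095% × 2.338 = 2.520%.
On $500,000,000: 0.02520 × $500,000,000 = $12,600,000.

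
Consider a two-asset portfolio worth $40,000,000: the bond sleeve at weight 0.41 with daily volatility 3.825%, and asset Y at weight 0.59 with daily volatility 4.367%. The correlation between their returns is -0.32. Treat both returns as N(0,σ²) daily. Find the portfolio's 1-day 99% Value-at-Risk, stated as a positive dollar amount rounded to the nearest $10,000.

$2,370,000

σ_p² = 0.41²·3.825² + 0.59²·4.367² + 2·-0.32·0.41·0.59·3.825·4.367 = 6.5119 (%²).
σ_p = √6.5119 = 2.552%.
At 99%, z = 2.326.
VaR = 2.326 × 2.552% = 5.936%; on $40,000,000 that is $2,374,400.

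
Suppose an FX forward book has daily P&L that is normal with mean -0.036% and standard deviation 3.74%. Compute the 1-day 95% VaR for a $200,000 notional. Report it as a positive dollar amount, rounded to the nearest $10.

$12,380

At 95% one-sided, z = 1.645.
VaR = −μ + z·σ = −(-0.036%) + 1.645 × 3.74% = 6.188%.
On $200,000: 0.06188 × $200,000 = $12,376.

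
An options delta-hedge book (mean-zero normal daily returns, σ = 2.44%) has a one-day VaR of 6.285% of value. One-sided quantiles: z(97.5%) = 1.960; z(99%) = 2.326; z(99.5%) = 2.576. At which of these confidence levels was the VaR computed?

99.5%

Implied z = VaR/σ = 6.285 / 2.44 = 2.576.
This matches z(99.5%) = 2.576.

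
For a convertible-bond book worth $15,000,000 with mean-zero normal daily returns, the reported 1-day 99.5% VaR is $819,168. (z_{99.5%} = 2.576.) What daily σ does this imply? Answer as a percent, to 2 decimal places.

VaR as a fraction: $819,168 / $15,000,000 = 5.461%.
σ = VaR / z = 5.461% / 2.576 = 2.120%.

2.12%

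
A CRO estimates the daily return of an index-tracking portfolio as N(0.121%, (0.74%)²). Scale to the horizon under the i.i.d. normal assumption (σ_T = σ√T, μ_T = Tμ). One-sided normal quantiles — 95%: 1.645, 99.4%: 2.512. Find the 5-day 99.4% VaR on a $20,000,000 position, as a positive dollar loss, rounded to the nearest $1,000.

$710,000

σ_{5d} = 0.74% × √5 = 1.655%; μ_{5d} = 5 × 0.121% = 0.605%.
VaR = −(0.605%) + 2.512 × 1.655% = 3.552%.
On $20,000,000: 0.03552 × $20,000,000 = $710,400.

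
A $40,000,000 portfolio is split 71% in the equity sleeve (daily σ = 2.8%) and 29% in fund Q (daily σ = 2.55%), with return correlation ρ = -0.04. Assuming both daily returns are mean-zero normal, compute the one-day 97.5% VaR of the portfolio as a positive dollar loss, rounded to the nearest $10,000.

$1,640,000

σ_p² = 0.71²·2.8² + 0.29²·2.55² + 2·-0.04·0.71·0.29·2.8·2.55 = 4.3814 (%²).
σ_p = √4.3814 = 2.093%.
At 97.5%, z = 1.960.
VaR = 1.960 × 2.093% = 4.102%; on $40,000,000 that is $1,640,800.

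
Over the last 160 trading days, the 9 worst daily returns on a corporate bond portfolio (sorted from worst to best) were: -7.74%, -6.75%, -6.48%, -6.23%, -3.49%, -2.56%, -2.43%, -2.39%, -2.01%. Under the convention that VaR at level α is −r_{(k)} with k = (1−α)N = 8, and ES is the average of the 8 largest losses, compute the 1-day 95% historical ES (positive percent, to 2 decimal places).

4.76%

The 8 worst returns sum to -38.07%.
ES = −(-38.07%) / 8 = 4.75875% ≈ 4.76%.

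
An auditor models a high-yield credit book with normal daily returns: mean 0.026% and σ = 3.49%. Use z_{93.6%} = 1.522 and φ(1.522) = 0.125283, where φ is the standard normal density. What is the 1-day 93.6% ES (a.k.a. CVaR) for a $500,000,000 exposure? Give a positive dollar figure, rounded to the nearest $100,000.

Tail multiplier: φ(z)/(1−α) = 0.125283 / 0.064 = 1.958.
ES = −(0.026%) + 3.49% × 1.958 = 6.807%.
On $500,000,000: 0.06807 × $500,000,000 = $34,035,000.

$34,000,000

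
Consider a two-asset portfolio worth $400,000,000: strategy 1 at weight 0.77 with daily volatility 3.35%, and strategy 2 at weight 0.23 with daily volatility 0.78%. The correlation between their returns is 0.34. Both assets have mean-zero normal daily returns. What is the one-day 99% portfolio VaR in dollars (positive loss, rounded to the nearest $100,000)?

σ_p² = 0.77²·3.35² + 0.23²·0.78² + 2·0.34·0.77·0.23·3.35·0.78 = 7.0007 (%²).
σ_p = √7.0007 = 2.646%.
At 99%, z = 2.326.
VaR = 2.326 × 2.646% = 6.155%; on $400,000,000 that is $24,620,000.

$24,600,000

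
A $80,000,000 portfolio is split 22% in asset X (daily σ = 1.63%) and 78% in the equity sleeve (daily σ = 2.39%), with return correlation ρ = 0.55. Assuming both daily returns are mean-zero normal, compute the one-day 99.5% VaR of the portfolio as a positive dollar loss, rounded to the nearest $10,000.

σ_p² = 0.22²·1.63² + 0.78²·2.39² + 2·0.55·0.22·0.78·1.63·2.39 = 4.3392 (%²).
σ_p = √4.3392 = 2.083%.
At 99.5%, z = 2.576.
VaR = 2.576 × 2.083% = 5.366%; on $80,000,000 that is $4,292,800.

$4,290,000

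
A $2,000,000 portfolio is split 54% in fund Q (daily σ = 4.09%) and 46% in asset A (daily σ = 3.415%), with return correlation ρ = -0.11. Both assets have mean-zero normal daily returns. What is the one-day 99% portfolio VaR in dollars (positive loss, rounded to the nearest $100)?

σ_p² = 0.54²·4.09² + 0.46²·3.415² + 2·-0.11·0.54·0.46·4.09·3.415 = 6.5824 (%²).
σ_p = √6.5824 = 2.566%.
At 99%, z = 2.326.
VaR = 2.326 × 2.566% = 5.969%; on $2,000,000 that is $119,380.

$119,400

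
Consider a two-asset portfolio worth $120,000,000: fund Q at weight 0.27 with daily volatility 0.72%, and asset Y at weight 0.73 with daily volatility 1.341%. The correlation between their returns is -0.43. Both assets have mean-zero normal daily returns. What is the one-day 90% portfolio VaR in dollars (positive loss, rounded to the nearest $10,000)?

$1,400,000

σ_p² = 0.27²·0.72² + 0.73²·1.341² + 2·-0.43·0.27·0.73·0.72·1.341 = 0.8324 (%²).
σ_p = √0.8324 = 0.912%.
At 90%, z = 1.282.
VaR = 1.282 × 0.912% = 1.169%; on $120,000,000 that is $1,402,800.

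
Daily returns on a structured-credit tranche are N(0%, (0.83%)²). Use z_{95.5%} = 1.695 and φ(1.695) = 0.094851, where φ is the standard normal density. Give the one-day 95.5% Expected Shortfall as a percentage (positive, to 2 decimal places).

1.75%

Tail multiplier: φ(z)/(1−α) = 0.094851 / 0.045 = 2.108.
ES = 0.83% × 2.108 = 1.750%.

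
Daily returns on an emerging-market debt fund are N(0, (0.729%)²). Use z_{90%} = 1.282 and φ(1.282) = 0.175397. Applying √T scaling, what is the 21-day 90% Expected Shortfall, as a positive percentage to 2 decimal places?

σ_{21d} = 0.729% × √21 = 3.341%.
ES multiplier = φ(z)/(1−α) = 0.175397/0.1 = 1.754.
ES = 3.341% × 1.754 = 5.860%.

5.86%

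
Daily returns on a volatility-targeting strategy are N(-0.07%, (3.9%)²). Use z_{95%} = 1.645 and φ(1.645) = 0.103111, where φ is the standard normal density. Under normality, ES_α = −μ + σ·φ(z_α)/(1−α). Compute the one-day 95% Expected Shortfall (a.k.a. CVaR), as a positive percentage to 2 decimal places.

8.11%

Tail multiplier: φ(z)/(1−α) = 0.103111 / 0.05 = 2.062.
ES = −(-0.07%) + 3.9% × 2.062 = 8.112%.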